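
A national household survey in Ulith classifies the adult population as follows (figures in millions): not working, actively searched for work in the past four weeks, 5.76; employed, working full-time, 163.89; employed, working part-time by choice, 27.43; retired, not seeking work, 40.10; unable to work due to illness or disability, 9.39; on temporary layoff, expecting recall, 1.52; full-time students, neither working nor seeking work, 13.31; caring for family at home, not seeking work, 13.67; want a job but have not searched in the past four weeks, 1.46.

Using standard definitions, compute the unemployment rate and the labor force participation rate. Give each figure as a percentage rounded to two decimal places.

Employed = 163.89 + 27.43 = 191.32 million.
Unemployed = 5.76 + 1.52 = 7.28 million (jobless and actively searching, or on temporary layoff).
Labor force = 191.32 + 7.28 = 198.60 million.
Not in labor force = 40.10 + 9.39 + 13.31 + 13.67 + 1.46 = 77.93 million (those not working and not actively searching are outside the labor force — including those who want a job but have given up searching).
Civilian working-age population = 198.60 + 77.93 = 276.53 million.
Unemployment rate = 7.28 / 198.60 = 3.67%.
Labor force participation rate = 198.60 / 276.53 = 71.82%.

Unemployment rate ≈ 3.67%; labor force participation rate ≈ 71.82%.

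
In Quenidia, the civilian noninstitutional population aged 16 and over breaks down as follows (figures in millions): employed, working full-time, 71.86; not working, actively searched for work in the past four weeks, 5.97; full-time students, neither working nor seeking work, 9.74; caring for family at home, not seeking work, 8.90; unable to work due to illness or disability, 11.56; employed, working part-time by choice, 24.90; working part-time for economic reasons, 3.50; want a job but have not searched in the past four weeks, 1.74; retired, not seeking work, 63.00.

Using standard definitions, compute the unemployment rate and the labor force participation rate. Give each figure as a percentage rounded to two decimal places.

Employed = 71.86 + 24.90 + 3.50 = 100.26 million (anyone who worked, including part-time for economic reasons, counts as employed).
Unemployed = 5.97 million.
Labor force = 100.26 + 5.97 = 106.23 million.
Not in labor force = 9.74 + 8.90 + 11.56 + 1.74 + 63.00 = 94.94 million (those not working and not actively searching are outside the labor force — including those who want a job but have given up searching).
Civilian working-age population = 106.23 + 94.94 = 201.17 million.
Unemployment rate = 5.97 / 106.23 = 5.62%.
Labor force participation rate = 106.23 / 201.17 = 52.81%.

Unemployment rate ≈ 5.62%; labor force participation rate ≈ 52.81%.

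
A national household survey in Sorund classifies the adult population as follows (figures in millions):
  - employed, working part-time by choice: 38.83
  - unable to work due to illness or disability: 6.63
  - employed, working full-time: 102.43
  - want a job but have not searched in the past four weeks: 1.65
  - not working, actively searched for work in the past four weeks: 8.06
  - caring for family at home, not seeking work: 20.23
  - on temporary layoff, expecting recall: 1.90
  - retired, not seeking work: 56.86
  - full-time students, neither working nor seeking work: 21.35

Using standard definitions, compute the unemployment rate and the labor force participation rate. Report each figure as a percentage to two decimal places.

Unemployment rate ≈ 6.59%; labor force participation rate ≈ 58.63%.

Employed = 38.83 + 102.43 = 141.26 million.
Unemployed = 8.06 + 1.90 = 9.96 million (jobless and actively searching, or on temporary layoff).
Labor force = 141.26 + 9.96 = 151.22 million.
Not in labor force = 6.63 + 1.65 + 20.23 + 56.86 + 21.35 = 106.72 million (those not working and not actively searching are outside the labor force — including those who want a job but have given up searching).
Civilian working-age population = 151.22 + 106.72 = 257.94 million.
Unemployment rate = 9.96 / 151.22 = 6.59%.
Labor force participation rate = 151.22 / 257.94 = 58.63%.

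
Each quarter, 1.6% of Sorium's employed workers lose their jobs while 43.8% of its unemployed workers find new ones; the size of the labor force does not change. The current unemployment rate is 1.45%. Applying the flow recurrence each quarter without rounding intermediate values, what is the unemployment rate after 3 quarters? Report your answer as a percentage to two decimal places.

Unemployment rate after three quarters ≈ 3.19%.

With a fixed labor force, u_{t+1} = u_t + s·(1−u_t) − f·u_t = u_t·(1−s−f) + s.
Here 1−s−f = 0.546 and s = 0.016.
u_1 = 0.014500 × 0.546 + 0.016 = 0.023917.
u_2 = 0.023917 × 0.546 + 0.016 = 0.029059.
u_3 = 0.029059 × 0.546 + 0.016 = 0.031866.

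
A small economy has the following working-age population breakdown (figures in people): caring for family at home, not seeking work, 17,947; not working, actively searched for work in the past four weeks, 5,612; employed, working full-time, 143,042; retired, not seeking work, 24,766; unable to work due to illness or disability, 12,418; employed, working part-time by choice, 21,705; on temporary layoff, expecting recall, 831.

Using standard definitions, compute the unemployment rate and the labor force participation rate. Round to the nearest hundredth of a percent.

Employed = 143,042 + 21,705 = 164,747.
Unemployed = 5,612 + 831 = 6,443 (jobless and actively searching, or on temporary layoff).
Labor force = 164,747 + 6,443 = 171,190.
Not in labor force = 17,947 + 24,766 + 12,418 = 55,131 (those not working and not actively searching are outside the labor force).
Civilian working-age population = 171,190 + 55,131 = 226,321.
Unemployment rate = 6,443 / 171,190 = 3.76%.
Labor force participation rate = 171,190 / 226,321 = 75.64%.

Unemployment rate ≈ 3.76%; labor force participation rate ≈ 75.64%.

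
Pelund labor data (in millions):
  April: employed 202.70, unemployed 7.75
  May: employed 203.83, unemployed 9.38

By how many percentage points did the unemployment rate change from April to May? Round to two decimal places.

April: labor force = 202.70 + 7.75 = 210.45; u = 7.75/210.45 = 3.68%.
May: labor force = 203.83 + 9.38 = 213.21; u = 9.38/213.21 = 4.40%.
Change = 4.40% − 3.68% = +0.72 pp.

The unemployment rate changed by +0.72 percentage points.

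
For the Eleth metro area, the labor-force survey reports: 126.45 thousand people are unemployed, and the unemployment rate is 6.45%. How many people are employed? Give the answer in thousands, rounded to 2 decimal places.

About 1,834.02 thousand are employed.

Labor force = U / u = 126.45 / 0.0645 ≈ 1,960.47 thousand.
Employed = labor force − unemployed = 1,960.47 − 126.45 = 1,834.02 thousand.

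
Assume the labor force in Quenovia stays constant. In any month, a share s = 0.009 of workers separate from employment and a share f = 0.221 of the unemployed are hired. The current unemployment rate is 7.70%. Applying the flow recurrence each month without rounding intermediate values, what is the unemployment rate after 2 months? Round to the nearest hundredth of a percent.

With a fixed labor force, u_{t+1} = u_t + s·(1−u_t) − f·u_t = u_t·(1−s−f) + s.
Here 1−s−f = 0.770 and s = 0.009.
u_1 = 0.077000 × 0.770 + 0.009 = 0.068290.
u_2 = 0.068290 × 0.770 + 0.009 = 0.061583.

Unemployment rate after two months ≈ 6.16%.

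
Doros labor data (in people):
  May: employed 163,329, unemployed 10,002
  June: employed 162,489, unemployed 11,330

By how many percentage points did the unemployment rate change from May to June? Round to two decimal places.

May: labor force = 163,329 + 10,002 = 173,331; u = 10,002/173,331 = 5.77%.
June: labor force = 162,489 + 11,330 = 173,819; u = 11,330/173,819 = 6.52%.
Change = 6.52% − 5.77% = +0.75 pp.

The unemployment rate changed by +0.75 percentage points.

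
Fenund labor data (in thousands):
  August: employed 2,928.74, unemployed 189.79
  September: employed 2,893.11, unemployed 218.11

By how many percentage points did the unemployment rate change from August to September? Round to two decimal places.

The unemployment rate changed by +0.92 percentage points.

August: labor force = 2,928.74 + 189.79 = 3,118.53; u = 189.79/3,118.53 = 6.09%.
September: labor force = 2,893.11 + 218.11 = 3,111.22; u = 218.11/3,111.22 = 7.01%.
Change = 7.01% − 6.09% = +0.92 pp.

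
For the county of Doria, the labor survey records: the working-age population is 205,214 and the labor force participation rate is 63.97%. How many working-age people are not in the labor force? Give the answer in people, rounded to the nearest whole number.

Share not in the labor force = 1 − 0.6397 = 0.3603.
Not in labor force = 0.3603 × 205,214 ≈ 73,939.

About 73,939 are not in the labor force.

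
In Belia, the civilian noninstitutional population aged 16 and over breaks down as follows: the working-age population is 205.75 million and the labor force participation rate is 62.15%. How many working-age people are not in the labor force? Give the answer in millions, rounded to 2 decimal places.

Share not in the labor force = 1 − 0.6215 = 0.3785.
Not in labor force = 0.3785 × 205.75 ≈ 77.88 million.

About 77.88 million are not in the labor force.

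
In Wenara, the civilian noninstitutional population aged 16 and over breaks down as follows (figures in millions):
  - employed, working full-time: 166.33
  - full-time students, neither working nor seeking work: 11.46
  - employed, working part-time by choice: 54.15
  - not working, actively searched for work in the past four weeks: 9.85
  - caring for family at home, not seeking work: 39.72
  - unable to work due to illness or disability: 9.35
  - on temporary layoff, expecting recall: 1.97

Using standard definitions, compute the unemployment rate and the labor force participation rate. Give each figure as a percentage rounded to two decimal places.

Unemployment rate ≈ 5.09%; labor force participation rate ≈ 79.33%.

Employed = 166.33 + 54.15 = 220.48 million.
Unemployed = 9.85 + 1.97 = 11.82 million (jobless and actively searching, or on temporary layoff).
Labor force = 220.48 + 11.82 = 232.30 million.
Not in labor force = 11.46 + 39.72 + 9.35 = 60.53 million (those not working and not actively searching are outside the labor force).
Civilian working-age population = 232.30 + 60.53 = 292.83 million.
Unemployment rate = 11.82 / 232.30 = 5.09%.
Labor force participation rate = 232.30 / 292.83 = 79.33%.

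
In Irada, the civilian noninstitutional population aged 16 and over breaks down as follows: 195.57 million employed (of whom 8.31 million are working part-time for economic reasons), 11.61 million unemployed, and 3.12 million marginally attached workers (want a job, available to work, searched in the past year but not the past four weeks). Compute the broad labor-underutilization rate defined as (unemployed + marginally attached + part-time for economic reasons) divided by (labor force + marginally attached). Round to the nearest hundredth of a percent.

Broad underutilization rate ≈ 10.96%.

Labor force = 195.57 + 11.61 = 207.18 million.
Numerator = 11.61 + 3.12 + 8.31 = 23.04 million.
Denominator = 207.18 + 3.12 = 210.30 million.
Broad rate = 23.04 / 210.30 = 10.96%.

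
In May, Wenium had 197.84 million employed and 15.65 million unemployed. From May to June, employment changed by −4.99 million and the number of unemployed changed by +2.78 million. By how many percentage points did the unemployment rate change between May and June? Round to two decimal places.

May: labor force = 197.84 + 15.65 = 213.49; u = 15.65/213.49 = 7.33%.
June: labor force = 192.85 + 18.43 = 211.28; u = 18.43/211.28 = 8.72%.
Change = 8.72% − 7.33% = +1.39 pp.

The unemployment rate changed by +1.39 percentage points.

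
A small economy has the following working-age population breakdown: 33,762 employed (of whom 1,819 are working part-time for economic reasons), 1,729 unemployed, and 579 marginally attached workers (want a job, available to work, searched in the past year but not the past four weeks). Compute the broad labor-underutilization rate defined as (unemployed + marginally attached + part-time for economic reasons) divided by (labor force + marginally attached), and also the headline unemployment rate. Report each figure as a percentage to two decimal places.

Labor force = 33,762 + 1,729 = 35,491.
Numerator = 1,729 + 579 + 1,819 = 4,127.
Denominator = 35,491 + 579 = 36,070.
Broad rate = 4,127 / 36,070 = 11.44%.
Headline unemployment rate = 1,729 / 35,491 = 4.87%.

Broad underutilization rate ≈ 11.44%; headline unemployment rate ≈ 4.87%.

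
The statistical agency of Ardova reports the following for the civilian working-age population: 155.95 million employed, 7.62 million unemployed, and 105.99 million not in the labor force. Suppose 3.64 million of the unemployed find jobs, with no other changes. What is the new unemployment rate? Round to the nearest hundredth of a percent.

Initially, labor force = 155.95 + 7.62 = 163.57 million, so u = 7.62/163.57 = 4.66%.
After the change, unemployed falls and employed rises by 3.64; labor force unchanged → E = 159.59, U = 3.98, labor force = 163.57 million.
New unemployment rate = 3.98 / 163.57 = 2.43%.

New unemployment rate ≈ 2.43%.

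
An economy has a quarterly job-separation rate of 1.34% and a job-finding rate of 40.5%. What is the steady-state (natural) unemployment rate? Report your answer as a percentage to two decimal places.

At steady state the flows balance: s·E = f·U, so U/(E+U) = s/(s+f).
u* = 1.34 / (1.34 + 40.5) = 1.34 / 41.84 = 3.20%.

Steady-state unemployment rate ≈ 3.20%.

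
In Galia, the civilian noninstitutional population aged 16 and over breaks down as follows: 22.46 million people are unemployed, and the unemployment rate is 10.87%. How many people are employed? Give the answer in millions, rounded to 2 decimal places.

Labor force = U / u = 22.46 / 0.1087 ≈ 206.62 million.
Employed = labor force − unemployed = 206.62 − 22.46 = 184.16 million.

About 184.16 million are employed.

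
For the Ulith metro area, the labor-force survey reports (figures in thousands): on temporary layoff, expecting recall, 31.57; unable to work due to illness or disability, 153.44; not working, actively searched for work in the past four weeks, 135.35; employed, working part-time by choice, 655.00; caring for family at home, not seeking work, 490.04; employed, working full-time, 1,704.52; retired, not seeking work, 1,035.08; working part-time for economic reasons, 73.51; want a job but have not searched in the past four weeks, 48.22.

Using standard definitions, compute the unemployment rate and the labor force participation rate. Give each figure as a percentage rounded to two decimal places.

Employed = 655.00 + 1,704.52 + 73.51 = 2,433.03 thousand (anyone who worked, including part-time for economic reasons, counts as employed).
Unemployed = 31.57 + 135.35 = 166.92 thousand (jobless and actively searching, or on temporary layoff).
Labor force = 2,433.03 + 166.92 = 2,599.95 thousand.
Not in labor force = 153.44 + 490.04 + 1,035.08 + 48.22 = 1,726.78 thousand (those not working and not actively searching are outside the labor force — including those who want a job but have given up searching).
Civilian working-age population = 2,599.95 + 1,726.78 = 4,326.73 thousand.
Unemployment rate = 166.92 / 2,599.95 = 6.42%.
Labor force participation rate = 2,599.95 / 4,326.73 = 60.09%.

Unemployment rate ≈ 6.42%; labor force participation rate ≈ 60.09%.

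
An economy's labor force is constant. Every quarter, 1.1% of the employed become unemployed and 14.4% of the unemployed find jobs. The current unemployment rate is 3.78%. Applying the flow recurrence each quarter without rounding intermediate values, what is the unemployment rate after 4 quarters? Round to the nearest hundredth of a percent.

With a fixed labor force, u_{t+1} = u_t + s·(1−u_t) − f·u_t = u_t·(1−s−f) + s.
Here 1−s−f = 0.845 and s = 0.011.
u_1 = 0.037800 × 0.845 + 0.011 = 0.042941.
u_2 = 0.042941 × 0.845 + 0.011 = 0.047285.
u_3 = 0.047285 × 0.845 + 0.011 = 0.050956.
u_4 = 0.050956 × 0.845 + 0.011 = 0.054058.

Unemployment rate after four quarters ≈ 5.41%.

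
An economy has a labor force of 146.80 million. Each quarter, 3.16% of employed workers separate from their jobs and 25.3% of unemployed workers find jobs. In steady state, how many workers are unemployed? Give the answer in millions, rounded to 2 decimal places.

About 16.30 million are unemployed in steady state.

Steady-state unemployment rate u* = s/(s+f) = 3.16/(3.16+25.3) = 0.111033.
Unemployed = u* × labor force = 0.111033 × 146.80 ≈ 16.30 million.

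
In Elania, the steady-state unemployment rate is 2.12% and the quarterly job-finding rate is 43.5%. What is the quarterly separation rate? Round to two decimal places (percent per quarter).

Separation rate ≈ 0.94% per quarter.

From u* = s/(s+f): s = u·f/(1−u).
s = 0.0212 × 43.5 / (1 − 0.0212) = 0.9222 / 0.9788 ≈ 0.94% per quarter.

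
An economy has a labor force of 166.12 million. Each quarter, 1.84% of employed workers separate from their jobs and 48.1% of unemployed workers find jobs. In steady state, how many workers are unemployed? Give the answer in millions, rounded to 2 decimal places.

About 6.12 million are unemployed in steady state.

Steady-state unemployment rate u* = s/(s+f) = 1.84/(1.84+48.1) = 0.036844.
Unemployed = u* × labor force = 0.036844 × 166.12 ≈ 6.12 million.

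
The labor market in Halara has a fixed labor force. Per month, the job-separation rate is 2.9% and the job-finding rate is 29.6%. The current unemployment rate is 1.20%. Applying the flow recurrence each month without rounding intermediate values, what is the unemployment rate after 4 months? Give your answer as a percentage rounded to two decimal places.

Unemployment rate after four months ≈ 7.32%.

With a fixed labor force, u_{t+1} = u_t + s·(1−u_t) − f·u_t = u_t·(1−s−f) + s.
Here 1−s−f = 0.675 and s = 0.029.
u_1 = 0.012000 × 0.675 + 0.029 = 0.037100.
u_2 = 0.037100 × 0.675 + 0.029 = 0.054043.
u_3 = 0.054043 × 0.675 + 0.029 = 0.065479.
u_4 = 0.065479 × 0.675 + 0.029 = 0.073198.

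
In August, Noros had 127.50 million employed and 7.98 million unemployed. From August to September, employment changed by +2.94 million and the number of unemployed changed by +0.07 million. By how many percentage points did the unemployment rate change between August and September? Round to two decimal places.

August: labor force = 127.50 + 7.98 = 135.48; u = 7.98/135.48 = 5.89%.
September: labor force = 130.44 + 8.05 = 138.49; u = 8.05/138.49 = 5.81%.
Change = 5.81% − 5.89% = −0.08 pp.

The unemployment rate changed by −0.08 percentage points.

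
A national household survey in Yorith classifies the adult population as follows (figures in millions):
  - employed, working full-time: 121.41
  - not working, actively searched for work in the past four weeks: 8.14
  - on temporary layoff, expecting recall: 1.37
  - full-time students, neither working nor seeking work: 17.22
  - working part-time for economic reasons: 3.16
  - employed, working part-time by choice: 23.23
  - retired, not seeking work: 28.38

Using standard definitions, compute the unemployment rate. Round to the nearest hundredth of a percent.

Employed = 121.41 + 3.16 + 23.23 = 147.80 million (anyone who worked, including part-time for economic reasons, counts as employed).
Unemployed = 8.14 + 1.37 = 9.51 million (jobless and actively searching, or on temporary layoff).
Labor force = 147.80 + 9.51 = 157.31 million.
Unemployment rate = 9.51 / 157.31 = 6.05%.

Unemployment rate ≈ 6.05%.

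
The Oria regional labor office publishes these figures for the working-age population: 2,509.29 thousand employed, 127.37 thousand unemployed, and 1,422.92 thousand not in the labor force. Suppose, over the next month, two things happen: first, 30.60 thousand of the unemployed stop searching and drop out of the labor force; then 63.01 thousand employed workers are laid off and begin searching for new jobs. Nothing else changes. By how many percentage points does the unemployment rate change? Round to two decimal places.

Initially, labor force = 2,509.29 + 127.37 = 2,636.66 thousand, so u = 127.37/2,636.66 = 4.83%.
After the first change, unemployed and labor force both fall by 30.60 → E = 2,509.29, U = 96.77, labor force = 2,606.06 thousand.
After the second change, employed falls and unemployed rises by 63.01; labor force unchanged → E = 2,446.28, U = 159.78, labor force = 2,606.06 thousand.
New unemployment rate = 159.78 / 2,606.06 = 6.13%.
Change = 6.13% − 4.83% = +1.30 percentage points.

The unemployment rate changes by +1.30 percentage points.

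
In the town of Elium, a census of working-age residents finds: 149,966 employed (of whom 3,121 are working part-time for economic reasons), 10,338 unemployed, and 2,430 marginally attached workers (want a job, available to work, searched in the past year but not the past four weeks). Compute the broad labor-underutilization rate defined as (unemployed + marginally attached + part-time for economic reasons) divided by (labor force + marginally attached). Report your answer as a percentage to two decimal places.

Labor force = 149,966 + 10,338 = 160,304.
Numerator = 10,338 + 2,430 + 3,121 = 15,889.
Denominator = 160,304 + 2,430 = 162,734.
Broad rate = 15,889 / 162,734 = 9.76%.

Broad underutilization rate ≈ 9.76%.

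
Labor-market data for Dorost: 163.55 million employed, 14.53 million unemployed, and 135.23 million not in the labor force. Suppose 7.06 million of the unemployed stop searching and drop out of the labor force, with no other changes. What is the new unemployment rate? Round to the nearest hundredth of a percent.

New unemployment rate ≈ 4.37%.

Initially, labor force = 163.55 + 14.53 = 178.08 million, so u = 14.53/178.08 = 8.16%.
After the change, unemployed and labor force both fall by 7.06 → E = 163.55, U = 7.47, labor force = 171.02 million.
New unemployment rate = 7.47 / 171.02 = 4.37%.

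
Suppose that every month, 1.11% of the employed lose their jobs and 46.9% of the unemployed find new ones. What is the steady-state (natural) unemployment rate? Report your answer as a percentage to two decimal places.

At steady state the flows balance: s·E = f·U, so U/(E+U) = s/(s+f).
u* = 1.11 / (1.11 + 46.9) = 1.11 / 48.01 = 2.31%.

Steady-state unemployment rate ≈ 2.31%.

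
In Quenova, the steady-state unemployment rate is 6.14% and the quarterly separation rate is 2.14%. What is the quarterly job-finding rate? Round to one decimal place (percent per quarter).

From u* = s/(s+f): f = s·(1−u)/u.
f = 2.14 × (1 − 0.0614) / 0.0614 = 2.0086 / 0.0614 ≈ 32.7% per quarter.

Job-finding rate ≈ 32.7% per quarter.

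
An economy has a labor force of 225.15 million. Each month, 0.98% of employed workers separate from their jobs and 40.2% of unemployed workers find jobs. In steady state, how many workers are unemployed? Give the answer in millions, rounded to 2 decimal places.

About 5.36 million are unemployed in steady state.

Steady-state unemployment rate u* = s/(s+f) = 0.98/(0.98+40.2) = 0.023798.
Unemployed = u* × labor force = 0.023798 × 225.15 ≈ 5.36 million.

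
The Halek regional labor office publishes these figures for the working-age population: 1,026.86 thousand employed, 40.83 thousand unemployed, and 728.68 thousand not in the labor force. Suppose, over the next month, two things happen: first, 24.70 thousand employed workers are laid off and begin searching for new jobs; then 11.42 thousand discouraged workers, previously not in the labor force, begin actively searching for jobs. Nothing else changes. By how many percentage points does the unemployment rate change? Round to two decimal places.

Initially, labor force = 1,026.86 + 40.83 = 1,067.69 thousand, so u = 40.83/1,067.69 = 3.82%.
After the first change, employed falls and unemployed rises by 24.70; labor force unchanged → E = 1,002.16, U = 65.53, labor force = 1,067.69 thousand.
After the second change, unemployed and labor force both rise by 11.42 → E = 1,002.16, U = 76.95, labor force = 1,079.11 thousand.
New unemployment rate = 76.95 / 1,079.11 = 7.13%.
Change = 7.13% − 3.82% = +3.31 percentage points.

The unemployment rate changes by +3.31 percentage points.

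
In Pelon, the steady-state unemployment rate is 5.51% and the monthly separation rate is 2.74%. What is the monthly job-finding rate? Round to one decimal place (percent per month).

Job-finding rate ≈ 47.0% per month.

From u* = s/(s+f): f = s·(1−u)/u.
f = 2.74 × (1 − 0.0551) / 0.0551 = 2.5890 / 0.0551 ≈ 47.0% per month.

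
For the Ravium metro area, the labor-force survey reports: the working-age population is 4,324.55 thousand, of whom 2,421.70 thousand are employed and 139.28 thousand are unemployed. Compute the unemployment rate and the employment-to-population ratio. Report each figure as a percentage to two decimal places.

Unemployment rate ≈ 5.44%; employment-population ratio ≈ 56.00%.

Labor force = employed + unemployed = 2,421.70 + 139.28 = 2,560.98 thousand.
Unemployment rate = 139.28 / 2,560.98 = 5.44%.
Employment-population ratio = 2,421.70 / 4,324.55 = 56.00%.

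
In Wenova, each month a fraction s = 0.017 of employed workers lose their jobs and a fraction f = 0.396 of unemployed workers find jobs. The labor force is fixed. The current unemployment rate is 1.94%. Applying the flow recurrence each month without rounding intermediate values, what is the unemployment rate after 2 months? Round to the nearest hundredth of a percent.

With a fixed labor force, u_{t+1} = u_t + s·(1−u_t) − f·u_t = u_t·(1−s−f) + s.
Here 1−s−f = 0.587 and s = 0.017.
u_1 = 0.019400 × 0.587 + 0.017 = 0.028388.
u_2 = 0.028388 × 0.587 + 0.017 = 0.033664.

Unemployment rate after two months ≈ 3.37%.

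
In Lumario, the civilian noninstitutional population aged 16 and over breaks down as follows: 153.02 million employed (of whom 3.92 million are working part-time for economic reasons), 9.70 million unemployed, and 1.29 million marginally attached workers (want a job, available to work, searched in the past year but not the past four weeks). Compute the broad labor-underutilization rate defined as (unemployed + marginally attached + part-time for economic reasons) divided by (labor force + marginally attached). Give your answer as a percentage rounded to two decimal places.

Labor force = 153.02 + 9.70 = 162.72 million.
Numerator = 9.70 + 1.29 + 3.92 = 14.91 million.
Denominator = 162.72 + 1.29 = 164.01 million.
Broad rate = 14.91 / 164.01 = 9.09%.

Broad underutilization rate ≈ 9.09%.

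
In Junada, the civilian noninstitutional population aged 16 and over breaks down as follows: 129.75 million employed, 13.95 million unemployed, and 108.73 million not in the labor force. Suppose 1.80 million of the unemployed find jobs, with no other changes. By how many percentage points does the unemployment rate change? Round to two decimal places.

The unemployment rate changes by −1.25 percentage points.

Initially, labor force = 129.75 + 13.95 = 143.70 million, so u = 13.95/143.70 = 9.71%.
After the change, unemployed falls and employed rises by 1.80; labor force unchanged → E = 131.55, U = 12.15, labor force = 143.70 million.
New unemployment rate = 12.15 / 143.70 = 8.46%.
Change = 8.46% − 9.71% = −1.25 percentage points.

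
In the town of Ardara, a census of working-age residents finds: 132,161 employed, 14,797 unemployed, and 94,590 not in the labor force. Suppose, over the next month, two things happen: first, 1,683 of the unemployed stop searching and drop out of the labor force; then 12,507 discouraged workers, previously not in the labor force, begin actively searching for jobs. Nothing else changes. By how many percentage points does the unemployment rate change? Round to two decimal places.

The unemployment rate changes by +6.17 percentage points.

Initially, labor force = 132,161 + 14,797 = 146,958, so u = 14,797/146,958 = 10.07%.
After the first change, unemployed and labor force both fall by 1,683 → E = 132,161, U = 13,114, labor force = 145,275.
After the second change, unemployed and labor force both rise by 12,507 → E = 132,161, U = 25,621, labor force = 157,782.
New unemployment rate = 25,621 / 157,782 = 16.24%.
Change = 16.24% − 10.07% = +6.17 percentage points.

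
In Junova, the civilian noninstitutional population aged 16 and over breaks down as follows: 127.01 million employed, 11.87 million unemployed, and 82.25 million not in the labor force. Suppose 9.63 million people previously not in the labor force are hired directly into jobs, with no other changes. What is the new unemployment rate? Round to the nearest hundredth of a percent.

Initially, labor force = 127.01 + 11.87 = 138.88 million, so u = 11.87/138.88 = 8.55%.
After the change, employed and labor force both rise by 9.63; unemployed unchanged → E = 136.64, U = 11.87, labor force = 148.51 million.
New unemployment rate = 11.87 / 148.51 = 7.99%.

New unemployment rate ≈ 7.99%.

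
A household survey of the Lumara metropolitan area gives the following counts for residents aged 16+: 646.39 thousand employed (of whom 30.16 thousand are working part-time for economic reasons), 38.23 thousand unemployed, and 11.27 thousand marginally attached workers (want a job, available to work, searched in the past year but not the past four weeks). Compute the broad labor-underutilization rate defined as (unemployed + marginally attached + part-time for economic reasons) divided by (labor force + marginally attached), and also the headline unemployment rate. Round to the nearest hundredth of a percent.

Labor force = 646.39 + 38.23 = 684.62 thousand.
Numerator = 38.23 + 11.27 + 30.16 = 79.66 thousand.
Denominator = 684.62 + 11.27 = 695.89 thousand.
Broad rate = 79.66 / 695.89 = 11.45%.
Headline unemployment rate = 38.23 / 684.62 = 5.58%.

Broad underutilization rate ≈ 11.45%; headline unemployment rate ≈ 5.58%.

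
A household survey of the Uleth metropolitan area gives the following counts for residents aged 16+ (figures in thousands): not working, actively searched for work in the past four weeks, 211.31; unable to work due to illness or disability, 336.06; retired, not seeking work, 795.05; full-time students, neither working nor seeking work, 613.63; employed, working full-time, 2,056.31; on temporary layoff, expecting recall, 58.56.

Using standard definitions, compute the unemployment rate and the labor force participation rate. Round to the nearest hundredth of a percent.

Unemployment rate ≈ 11.60%; labor force participation rate ≈ 57.14%.

Employed = 2,056.31 thousand.
Unemployed = 211.31 + 58.56 = 269.87 thousand (jobless and actively searching, or on temporary layoff).
Labor force = 2,056.31 + 269.87 = 2,326.18 thousand.
Not in labor force = 336.06 + 795.05 + 613.63 = 1,744.74 thousand (those not working and not actively searching are outside the labor force).
Civilian working-age population = 2,326.18 + 1,744.74 = 4,070.92 thousand.
Unemployment rate = 269.87 / 2,326.18 = 11.60%.
Labor force participation rate = 2,326.18 / 4,070.92 = 57.14%.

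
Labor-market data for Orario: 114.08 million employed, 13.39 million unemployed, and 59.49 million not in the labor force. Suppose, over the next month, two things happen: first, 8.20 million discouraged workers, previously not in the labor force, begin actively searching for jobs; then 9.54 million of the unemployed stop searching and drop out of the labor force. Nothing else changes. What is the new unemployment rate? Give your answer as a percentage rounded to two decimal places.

Initially, labor force = 114.08 + 13.39 = 127.47 million, so u = 13.39/127.47 = 10.50%.
After the first change, unemployed and labor force both rise by 8.20 → E = 114.08, U = 21.59, labor force = 135.67 million.
After the second change, unemployed and labor force both fall by 9.54 → E = 114.08, U = 12.05, labor force = 126.13 million.
New unemployment rate = 12.05 / 126.13 = 9.55%.

New unemployment rate ≈ 9.55%.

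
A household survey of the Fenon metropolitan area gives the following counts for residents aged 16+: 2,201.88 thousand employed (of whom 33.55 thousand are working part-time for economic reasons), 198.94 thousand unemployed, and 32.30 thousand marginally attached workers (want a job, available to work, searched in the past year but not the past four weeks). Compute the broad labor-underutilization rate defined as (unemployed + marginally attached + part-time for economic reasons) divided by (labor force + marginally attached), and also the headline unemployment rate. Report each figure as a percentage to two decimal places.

Broad underutilization rate ≈ 10.88%; headline unemployment rate ≈ 8.29%.

Labor force = 2,201.88 + 198.94 = 2,400.82 thousand.
Numerator = 198.94 + 32.30 + 33.55 = 264.79 thousand.
Denominator = 2,400.82 + 32.30 = 2,433.12 thousand.
Broad rate = 264.79 / 2,433.12 = 10.88%.
Headline unemployment rate = 198.94 / 2,400.82 = 8.29%.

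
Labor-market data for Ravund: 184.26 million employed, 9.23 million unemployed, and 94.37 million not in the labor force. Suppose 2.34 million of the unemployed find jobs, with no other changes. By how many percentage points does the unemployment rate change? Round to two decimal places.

Initially, labor force = 184.26 + 9.23 = 193.49 million, so u = 9.23/193.49 = 4.77%.
After the change, unemployed falls and employed rises by 2.34; labor force unchanged → E = 186.60, U = 6.89, labor force = 193.49 million.
New unemployment rate = 6.89 / 193.49 = 3.56%.
Change = 3.56% − 4.77% = −1.21 percentage points.

The unemployment rate changes by −1.21 percentage points.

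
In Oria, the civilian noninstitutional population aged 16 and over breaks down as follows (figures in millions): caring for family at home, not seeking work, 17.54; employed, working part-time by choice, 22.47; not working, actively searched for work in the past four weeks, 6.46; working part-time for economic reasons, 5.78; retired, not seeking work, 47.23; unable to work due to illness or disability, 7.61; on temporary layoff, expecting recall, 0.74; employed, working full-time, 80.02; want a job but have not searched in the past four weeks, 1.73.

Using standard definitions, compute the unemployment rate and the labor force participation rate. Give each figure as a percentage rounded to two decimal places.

Employed = 22.47 + 5.78 + 80.02 = 108.27 million (anyone who worked, including part-time for economic reasons, counts as employed).
Unemployed = 6.46 + 0.74 = 7.20 million (jobless and actively searching, or on temporary layoff).
Labor force = 108.27 + 7.20 = 115.47 million.
Not in labor force = 17.54 + 47.23 + 7.61 + 1.73 = 74.11 million (those not working and not actively searching are outside the labor force — including those who want a job but have given up searching).
Civilian working-age population = 115.47 + 74.11 = 189.58 million.
Unemployment rate = 7.20 / 115.47 = 6.24%.
Labor force participation rate = 115.47 / 189.58 = 60.91%.

Unemployment rate ≈ 6.24%; labor force participation rate ≈ 60.91%.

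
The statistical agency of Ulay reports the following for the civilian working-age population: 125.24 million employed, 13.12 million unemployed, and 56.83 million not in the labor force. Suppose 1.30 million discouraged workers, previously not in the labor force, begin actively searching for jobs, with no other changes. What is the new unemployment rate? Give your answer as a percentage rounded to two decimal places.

Initially, labor force = 125.24 + 13.12 = 138.36 million, so u = 13.12/138.36 = 9.48%.
After the change, unemployed and labor force both rise by 1.30 → E = 125.24, U = 14.42, labor force = 139.66 million.
New unemployment rate = 14.42 / 139.66 = 10.33%.

New unemployment rate ≈ 10.33%.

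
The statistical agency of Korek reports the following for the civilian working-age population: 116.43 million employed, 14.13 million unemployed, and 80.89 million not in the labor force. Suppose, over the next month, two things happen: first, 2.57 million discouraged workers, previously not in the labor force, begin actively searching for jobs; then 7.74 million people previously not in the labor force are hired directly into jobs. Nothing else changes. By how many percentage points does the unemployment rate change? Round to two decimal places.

The unemployment rate changes by +1.03 percentage points.

Initially, labor force = 116.43 + 14.13 = 130.56 million, so u = 14.13/130.56 = 10.82%.
After the first change, unemployed and labor force both rise by 2.57 → E = 116.43, U = 16.70, labor force = 133.13 million.
After the second change, employed and labor force both rise by 7.74; unemployed unchanged → E = 124.17, U = 16.70, labor force = 140.87 million.
New unemployment rate = 16.70 / 140.87 = 11.85%.
Change = 11.85% − 10.82% = +1.03 percentage points.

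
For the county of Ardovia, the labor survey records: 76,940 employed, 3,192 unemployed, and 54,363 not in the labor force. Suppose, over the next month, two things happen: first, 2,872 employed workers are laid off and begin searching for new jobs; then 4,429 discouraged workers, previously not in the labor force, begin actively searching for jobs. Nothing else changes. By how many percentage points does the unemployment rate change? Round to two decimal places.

The unemployment rate changes by +8.43 percentage points.

Initially, labor force = 76,940 + 3,192 = 80,132, so u = 3,192/80,132 = 3.98%.
After the first change, employed falls and unemployed rises by 2,872; labor force unchanged → E = 74,068, U = 6,064, labor force = 80,132.
After the second change, unemployed and labor force both rise by 4,429 → E = 74,068, U = 10,493, labor force = 84,561.
New unemployment rate = 10,493 / 84,561 = 12.41%.
Change = 12.41% − 3.98% = +8.43 percentage points.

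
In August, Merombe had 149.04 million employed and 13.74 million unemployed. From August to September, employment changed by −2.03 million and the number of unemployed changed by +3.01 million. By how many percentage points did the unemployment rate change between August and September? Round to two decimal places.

The unemployment rate changed by +1.79 percentage points.

August: labor force = 149.04 + 13.74 = 162.78; u = 13.74/162.78 = 8.44%.
September: labor force = 147.01 + 16.75 = 163.76; u = 16.75/163.76 = 10.23%.
Change = 10.23% − 8.44% = +1.79 pp.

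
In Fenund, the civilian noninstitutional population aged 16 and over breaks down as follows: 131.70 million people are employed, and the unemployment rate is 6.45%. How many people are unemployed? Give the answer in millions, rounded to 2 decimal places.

About 9.08 million are unemployed.

Let U be the number unemployed. The labor force is E + U, and U/(E+U) = 0.0645.
So U = 0.0645 × 131.70 / (1 − 0.0645) = 8.4947 / 0.9355 ≈ 9.08 million.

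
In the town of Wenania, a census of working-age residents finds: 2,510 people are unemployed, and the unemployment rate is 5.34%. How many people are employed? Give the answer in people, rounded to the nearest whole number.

Labor force = U / u = 2,510 / 0.0534 ≈ 47,004.
Employed = labor force − unemployed = 47,004 − 2,510 = 44,494.

About 44,494 are employed.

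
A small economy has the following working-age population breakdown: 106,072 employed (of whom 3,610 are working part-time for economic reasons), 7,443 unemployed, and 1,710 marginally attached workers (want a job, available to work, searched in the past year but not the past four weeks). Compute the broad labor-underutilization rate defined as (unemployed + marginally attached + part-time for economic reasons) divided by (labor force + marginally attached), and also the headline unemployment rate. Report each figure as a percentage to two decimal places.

Broad underutilization rate ≈ 11.08%; headline unemployment rate ≈ 6.56%.

Labor force = 106,072 + 7,443 = 113,515.
Numerator = 7,443 + 1,710 + 3,610 = 12,763.
Denominator = 113,515 + 1,710 = 115,225.
Broad rate = 12,763 / 115,225 = 11.08%.
Headline unemployment rate = 7,443 / 113,515 = 6.56%.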